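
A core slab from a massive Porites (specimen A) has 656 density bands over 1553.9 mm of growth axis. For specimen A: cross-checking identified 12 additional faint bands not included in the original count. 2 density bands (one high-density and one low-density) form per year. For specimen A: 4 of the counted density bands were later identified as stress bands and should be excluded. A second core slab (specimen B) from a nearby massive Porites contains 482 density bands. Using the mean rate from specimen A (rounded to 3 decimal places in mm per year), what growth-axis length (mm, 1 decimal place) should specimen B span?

1127.9 mm

Specimen A: adjusted count: 656 − 4 + 12 = 664 density bands.
Specimen A: 664 density bands at 2 per year is 664 / 2 = 332 years.
A: Extension rate ≈ 1553.9 / 332 = 4.680 mm per year.
Specimen B: 482 density bands at 2 per year is 482 / 2 = 241 years. B's length ≈ 4.680 × 241 = 1127.9 mm.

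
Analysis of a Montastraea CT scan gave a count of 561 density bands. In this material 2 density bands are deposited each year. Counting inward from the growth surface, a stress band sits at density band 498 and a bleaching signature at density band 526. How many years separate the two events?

526 − 498 = 28 density bands lie between the two events.
Dividing by 2 density bands per year: 28 / 2 = 14 years.

14 years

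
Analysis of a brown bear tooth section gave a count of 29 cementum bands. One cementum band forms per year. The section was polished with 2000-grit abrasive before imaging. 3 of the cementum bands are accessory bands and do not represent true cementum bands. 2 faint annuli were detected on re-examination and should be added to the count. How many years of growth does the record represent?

Correcting the raw count gives 29 − 3 + 2 = 28 true cementum bands.
With a one-to-one cementum band periodicity this is 28 years.

28 yr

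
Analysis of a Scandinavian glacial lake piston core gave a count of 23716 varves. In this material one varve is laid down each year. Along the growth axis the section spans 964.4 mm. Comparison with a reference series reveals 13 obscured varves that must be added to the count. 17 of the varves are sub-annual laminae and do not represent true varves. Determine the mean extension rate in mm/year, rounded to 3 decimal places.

0.041 mm/year

True varve count = 23716 − 17 + 13 = 23712.
Extension rate ≈ 964.4 / 23712 = 0.041 mm/year.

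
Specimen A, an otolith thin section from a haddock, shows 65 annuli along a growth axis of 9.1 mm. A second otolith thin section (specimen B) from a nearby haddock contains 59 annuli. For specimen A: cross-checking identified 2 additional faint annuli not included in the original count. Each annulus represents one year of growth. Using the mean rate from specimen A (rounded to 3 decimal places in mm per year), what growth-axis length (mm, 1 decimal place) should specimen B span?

Specimen A: true annulus count = 65 + 2 = 67.
A: 9.1 mm over 67 years gives 9.1 / 67 ≈ 0.136 mm per year.
Length of B = 0.136 × 59 = 8.0 mm.

8.0 mm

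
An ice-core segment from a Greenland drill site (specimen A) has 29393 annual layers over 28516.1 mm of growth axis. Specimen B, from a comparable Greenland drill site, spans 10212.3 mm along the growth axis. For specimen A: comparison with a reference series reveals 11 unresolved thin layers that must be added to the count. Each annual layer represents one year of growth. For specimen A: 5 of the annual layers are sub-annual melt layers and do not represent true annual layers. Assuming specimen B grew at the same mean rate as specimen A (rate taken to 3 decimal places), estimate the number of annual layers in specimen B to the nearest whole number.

Specimen A: adjusted count: 29393 − 5 + 11 = 29399 annual layers.
A: 28516.1 mm over 29399 years gives 28516.1 / 29399 ≈ 0.970 mm/yr.
B spans 10212.3 / 0.970 = 10528.14 years ≈ 10528 annual layers.

10528 annual layers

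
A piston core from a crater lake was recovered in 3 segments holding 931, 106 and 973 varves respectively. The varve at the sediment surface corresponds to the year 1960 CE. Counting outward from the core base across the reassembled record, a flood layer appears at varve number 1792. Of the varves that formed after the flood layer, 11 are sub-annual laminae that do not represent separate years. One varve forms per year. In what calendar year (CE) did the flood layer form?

Total varves = 931 + 106 + 973 = 2010.
Between varve 1792 and the sediment surface there are 2010 − 1792 = 218 varves.
Excluding 11 false varves: 218 − 11 = 207.
The varve at the sediment surface is 1960 CE, so the flood layer dates to 1960 − 207 = 1753 CE.

1753 CE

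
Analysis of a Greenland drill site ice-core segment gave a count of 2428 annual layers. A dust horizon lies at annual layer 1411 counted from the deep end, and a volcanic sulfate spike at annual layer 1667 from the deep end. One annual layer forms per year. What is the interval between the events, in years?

256 yr

1667 − 1411 = 256 annual layers lie between the two events.
That is 256 years at one annual layer per year.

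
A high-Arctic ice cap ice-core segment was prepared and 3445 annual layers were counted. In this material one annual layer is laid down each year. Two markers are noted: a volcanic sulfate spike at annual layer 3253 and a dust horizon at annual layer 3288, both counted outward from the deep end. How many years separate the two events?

Separation: 3288 − 3253 = 35 annual layers.
At one annual layer per year, 35 years elapsed between them.

35 years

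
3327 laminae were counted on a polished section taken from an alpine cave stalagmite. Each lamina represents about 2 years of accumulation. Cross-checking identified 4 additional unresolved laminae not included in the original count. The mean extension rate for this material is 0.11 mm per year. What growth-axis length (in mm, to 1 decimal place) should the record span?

After corrections the count is 3327 + 4 = 3331 laminae.
At 2 years per lamina, 3331 × 2 = 6662 years.
6662 years at 0.11 mm/year gives 0.11 × 6662 = 732.8 mm.

732.8 mm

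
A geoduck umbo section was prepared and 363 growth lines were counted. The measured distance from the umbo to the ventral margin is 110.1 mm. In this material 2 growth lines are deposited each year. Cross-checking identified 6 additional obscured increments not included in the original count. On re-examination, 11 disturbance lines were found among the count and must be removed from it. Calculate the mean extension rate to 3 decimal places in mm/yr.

0.615 mm/yr

Adjusted count: 363 − 11 + 6 = 358 growth lines.
358 growth lines at 2 per year is 358 / 2 = 179 years.
Mean rate = 110.1 mm / 179 years ≈ 0.615 mm/yr.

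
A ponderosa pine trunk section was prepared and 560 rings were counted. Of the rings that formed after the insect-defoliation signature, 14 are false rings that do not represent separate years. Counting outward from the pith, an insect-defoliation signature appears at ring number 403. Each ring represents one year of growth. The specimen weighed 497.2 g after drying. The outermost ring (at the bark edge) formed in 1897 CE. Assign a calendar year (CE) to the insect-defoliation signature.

1754 CE

560 − 403 = 157 rings lie beyond the insect-defoliation signature toward the bark edge.
157 − 14 false = 143 true rings after the insect-defoliation signature.
Counting back 143 years from 1897 CE places the insect-defoliation signature in 1897 − 143 = 1754 CE.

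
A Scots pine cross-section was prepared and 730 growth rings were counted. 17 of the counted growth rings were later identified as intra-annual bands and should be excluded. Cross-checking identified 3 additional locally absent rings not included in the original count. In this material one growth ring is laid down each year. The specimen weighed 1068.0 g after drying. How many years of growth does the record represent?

716 years

Correcting the raw count gives 730 − 17 + 3 = 716 true growth rings.
One growth ring per year makes the duration 716 years.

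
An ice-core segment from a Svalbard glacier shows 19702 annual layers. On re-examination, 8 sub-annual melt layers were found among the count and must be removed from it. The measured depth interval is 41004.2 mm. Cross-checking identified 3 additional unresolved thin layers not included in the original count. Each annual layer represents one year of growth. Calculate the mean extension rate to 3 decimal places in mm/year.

After corrections the count is 19702 − 8 + 3 = 19697 annual layers.
Extension rate ≈ 41004.2 / 19697 = 2.082 mm/year.

2.082 mm/year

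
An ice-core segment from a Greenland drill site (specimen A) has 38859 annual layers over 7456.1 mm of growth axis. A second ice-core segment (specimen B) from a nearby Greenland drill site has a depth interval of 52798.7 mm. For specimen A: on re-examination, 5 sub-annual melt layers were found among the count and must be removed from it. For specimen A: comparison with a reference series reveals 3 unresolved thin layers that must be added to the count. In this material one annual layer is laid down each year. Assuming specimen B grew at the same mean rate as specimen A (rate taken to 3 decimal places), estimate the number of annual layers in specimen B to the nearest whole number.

Specimen A: correcting the raw count gives 38859 − 5 + 3 = 38857 true annual layers.
A: 7456.1 mm over 38857 years gives 7456.1 / 38857 ≈ 0.192 mm/year.
For B, 52798.7 / 0.192 = 274993.23 years ≈ 274993 annual layers.

274993 annual layers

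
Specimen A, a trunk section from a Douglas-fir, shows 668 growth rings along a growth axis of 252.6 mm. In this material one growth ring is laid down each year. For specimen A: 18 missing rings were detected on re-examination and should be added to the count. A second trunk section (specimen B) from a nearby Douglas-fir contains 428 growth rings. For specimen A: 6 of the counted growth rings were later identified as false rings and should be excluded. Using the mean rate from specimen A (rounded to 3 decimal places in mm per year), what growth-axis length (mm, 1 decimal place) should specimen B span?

Specimen A: adjusted count: 668 − 6 + 18 = 680 growth rings.
A: Extension rate ≈ 252.6 / 680 = 0.371 mm/year.
Length of B = 0.371 × 428 = 158.8 mm.

158.8 mm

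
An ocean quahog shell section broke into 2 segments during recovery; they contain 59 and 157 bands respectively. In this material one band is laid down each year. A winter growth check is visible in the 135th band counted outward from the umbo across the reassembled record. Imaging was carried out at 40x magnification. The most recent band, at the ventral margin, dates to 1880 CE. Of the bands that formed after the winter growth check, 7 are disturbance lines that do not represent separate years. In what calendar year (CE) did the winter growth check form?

Total bands = 59 + 157 = 216.
216 − 135 = 81 bands lie beyond the winter growth check toward the ventral margin.
81 − 7 false = 74 true bands after the winter growth check.
Counting back 74 years from 1880 CE places the winter growth check in 1880 − 74 = 1806 CE.

1806 CE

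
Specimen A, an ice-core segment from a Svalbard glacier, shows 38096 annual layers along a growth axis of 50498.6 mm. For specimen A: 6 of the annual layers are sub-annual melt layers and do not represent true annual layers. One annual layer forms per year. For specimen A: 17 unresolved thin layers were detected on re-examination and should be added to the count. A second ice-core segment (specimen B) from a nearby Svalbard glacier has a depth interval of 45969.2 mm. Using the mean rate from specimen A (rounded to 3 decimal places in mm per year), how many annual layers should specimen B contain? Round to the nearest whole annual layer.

34694 annual layers

Specimen A: correcting the raw count gives 38096 − 6 + 17 = 38107 true annual layers.
A: Mean rate = 50498.6 mm / 38107 years ≈ 1.325 mm/year.
Specimen B: 45969.2 mm / 1.325 mm per year = 34693.74 years ≈ 34694 annual layers.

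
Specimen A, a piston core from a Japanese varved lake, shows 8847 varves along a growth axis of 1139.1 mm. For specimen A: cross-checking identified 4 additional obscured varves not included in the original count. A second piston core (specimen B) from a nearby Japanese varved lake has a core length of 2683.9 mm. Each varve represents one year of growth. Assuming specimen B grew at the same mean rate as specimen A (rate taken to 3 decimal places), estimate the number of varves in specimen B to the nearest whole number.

Specimen A: true varve count = 8847 + 4 = 8851.
A: Extension rate ≈ 1139.1 / 8851 = 0.129 mm/yr.
For B, 2683.9 / 0.129 = 20805.43 years ≈ 20805 varves.

20805 varves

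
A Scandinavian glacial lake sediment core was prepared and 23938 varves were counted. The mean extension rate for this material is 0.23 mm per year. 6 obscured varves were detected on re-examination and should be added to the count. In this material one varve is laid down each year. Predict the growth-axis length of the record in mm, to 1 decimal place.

5507.1 mm

Adjusted count: 23938 + 6 = 23944 varves.
23944 years at 0.23 mm/year gives 0.23 × 23944 = 5507.1 mm.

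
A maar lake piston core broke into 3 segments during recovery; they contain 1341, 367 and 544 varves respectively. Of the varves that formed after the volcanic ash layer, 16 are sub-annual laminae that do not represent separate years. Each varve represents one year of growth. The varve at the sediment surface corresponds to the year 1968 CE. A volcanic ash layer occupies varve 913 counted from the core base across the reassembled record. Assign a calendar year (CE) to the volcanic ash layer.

645 CE

Total varves = 1341 + 367 + 544 = 2252.
Between varve 913 and the sediment surface there are 2252 − 913 = 1339 varves.
1339 − 16 false = 1323 true varves after the volcanic ash layer.
The varve at the sediment surface is 1968 CE, so the volcanic ash layer dates to 1968 − 1323 = 645 CE.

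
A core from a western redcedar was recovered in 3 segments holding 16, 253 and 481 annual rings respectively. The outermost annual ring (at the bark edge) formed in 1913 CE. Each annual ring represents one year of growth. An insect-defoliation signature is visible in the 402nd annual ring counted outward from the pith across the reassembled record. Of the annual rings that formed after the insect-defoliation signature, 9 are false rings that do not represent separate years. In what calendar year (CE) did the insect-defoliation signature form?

Total annual rings = 16 + 253 + 481 = 750.
The insect-defoliation signature sits at annual ring 402 from the pith, so 750 − 402 = 348 annual rings formed after it.
Excluding 9 false annual rings: 348 − 9 = 339.
1913 − 339 = 1574 CE.

1574 CE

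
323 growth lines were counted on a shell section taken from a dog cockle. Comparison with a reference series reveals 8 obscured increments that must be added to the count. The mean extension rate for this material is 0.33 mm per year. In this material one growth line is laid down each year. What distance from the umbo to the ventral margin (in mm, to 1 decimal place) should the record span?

109.2 mm

True growth line count = 323 + 8 = 331.
Predicted length = 0.33 mm/year × 331 years = 109.2 mm.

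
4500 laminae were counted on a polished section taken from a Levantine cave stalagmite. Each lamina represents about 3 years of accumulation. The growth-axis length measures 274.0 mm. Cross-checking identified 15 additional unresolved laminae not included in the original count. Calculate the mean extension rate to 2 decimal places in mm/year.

True lamina count = 4500 + 15 = 4515.
At 3 years per lamina, 4515 × 3 = 13545 years.
274.0 mm over 13545 years gives 274.0 / 13545 ≈ 0.02 mm/year.

0.02 mm/year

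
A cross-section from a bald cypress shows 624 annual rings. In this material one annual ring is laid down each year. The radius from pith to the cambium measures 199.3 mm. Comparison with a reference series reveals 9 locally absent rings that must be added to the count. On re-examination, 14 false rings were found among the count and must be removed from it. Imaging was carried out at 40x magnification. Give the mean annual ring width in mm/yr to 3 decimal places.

Adjusted count: 624 − 14 + 9 = 619 annual rings.
199.3 mm over 619 years gives 199.3 / 619 ≈ 0.322 mm/yr.

0.322 mm/yr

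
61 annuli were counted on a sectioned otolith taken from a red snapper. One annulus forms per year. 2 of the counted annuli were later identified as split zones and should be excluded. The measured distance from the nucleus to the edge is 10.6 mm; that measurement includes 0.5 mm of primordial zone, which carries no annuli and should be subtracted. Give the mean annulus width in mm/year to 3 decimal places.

Correcting the raw count gives 61 − 2 = 59 true annuli.
The growth record spans 10.6 − 0.5 = 10.1 mm.
10.1 mm over 59 years gives 10.1 / 59 ≈ 0.171 mm/year.

0.171 mm/year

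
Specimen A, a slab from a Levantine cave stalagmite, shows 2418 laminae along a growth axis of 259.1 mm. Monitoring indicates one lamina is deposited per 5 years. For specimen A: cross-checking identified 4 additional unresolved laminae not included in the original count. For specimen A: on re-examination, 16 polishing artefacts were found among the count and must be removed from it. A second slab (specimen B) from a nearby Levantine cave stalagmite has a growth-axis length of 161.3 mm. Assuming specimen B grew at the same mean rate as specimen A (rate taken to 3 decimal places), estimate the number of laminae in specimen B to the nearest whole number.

Specimen A: true lamina count = 2418 − 16 + 4 = 2406.
Specimen A: multiplying by 5 years per lamina: 2406 × 5 = 12030 years.
A: 259.1 mm over 12030 years gives 259.1 / 12030 ≈ 0.022 mm/yr.
For B, 161.3 / 0.022 = 7331.82 years; at 5 years per lamina that is 7331.82 / 5 ≈ 1466 laminae.

1466 laminae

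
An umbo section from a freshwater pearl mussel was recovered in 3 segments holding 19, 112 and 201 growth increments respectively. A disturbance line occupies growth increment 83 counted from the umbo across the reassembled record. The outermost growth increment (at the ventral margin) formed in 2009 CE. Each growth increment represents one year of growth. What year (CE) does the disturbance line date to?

Total growth increments = 19 + 112 + 201 = 332.
The disturbance line sits at growth increment 83 from the umbo, so 332 − 83 = 249 growth increments formed after it.
The growth increment at the ventral margin is 2009 CE, so the disturbance line dates to 2009 − 249 = 1760 CE.

1760 CE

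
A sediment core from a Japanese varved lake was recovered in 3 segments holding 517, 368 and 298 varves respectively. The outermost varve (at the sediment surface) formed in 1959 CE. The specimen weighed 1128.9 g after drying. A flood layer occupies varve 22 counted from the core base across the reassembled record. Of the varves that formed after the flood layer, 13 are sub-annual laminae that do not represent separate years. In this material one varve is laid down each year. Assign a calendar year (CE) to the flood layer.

Total varves = 517 + 368 + 298 = 1183.
1183 − 22 = 1161 varves lie beyond the flood layer toward the sediment surface.
Excluding 13 false varves: 1161 − 13 = 1148.
Counting back 1148 years from 1959 CE places the flood layer in 1959 − 1148 = 811 CE.

811 CE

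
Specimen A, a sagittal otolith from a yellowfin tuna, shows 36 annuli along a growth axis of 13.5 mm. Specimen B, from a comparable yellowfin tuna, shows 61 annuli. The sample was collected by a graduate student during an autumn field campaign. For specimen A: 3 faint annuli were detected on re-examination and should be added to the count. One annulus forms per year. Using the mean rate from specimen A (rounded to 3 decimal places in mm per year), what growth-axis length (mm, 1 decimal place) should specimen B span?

21.1 mm

Specimen A: after corrections the count is 36 + 3 = 39 annuli.
A: Mean rate = 13.5 mm / 39 years ≈ 0.346 mm per year.
For B, 0.346 mm/year × 61 years = 21.1 mm.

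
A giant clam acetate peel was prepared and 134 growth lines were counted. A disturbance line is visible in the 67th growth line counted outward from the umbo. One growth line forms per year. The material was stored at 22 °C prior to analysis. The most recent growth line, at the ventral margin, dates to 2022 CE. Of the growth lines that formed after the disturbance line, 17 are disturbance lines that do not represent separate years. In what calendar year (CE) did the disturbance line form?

1972 CE

The disturbance line sits at growth line 67 from the umbo, so 134 − 67 = 67 growth lines formed after it.
Excluding 17 false growth lines: 67 − 17 = 50.
Counting back 50 years from 2022 CE places the disturbance line in 2022 − 50 = 1972 CE.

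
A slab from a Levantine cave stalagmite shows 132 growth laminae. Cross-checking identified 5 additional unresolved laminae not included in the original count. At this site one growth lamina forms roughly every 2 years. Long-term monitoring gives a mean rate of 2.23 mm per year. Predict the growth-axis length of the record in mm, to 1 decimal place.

True growth lamina count = 132 + 5 = 137.
137 growth laminae at 2 years each span 137 × 2 = 274 years.
274 years at 2.23 mm/year gives 2.23 × 274 = 611.0 mm.

611.0 mm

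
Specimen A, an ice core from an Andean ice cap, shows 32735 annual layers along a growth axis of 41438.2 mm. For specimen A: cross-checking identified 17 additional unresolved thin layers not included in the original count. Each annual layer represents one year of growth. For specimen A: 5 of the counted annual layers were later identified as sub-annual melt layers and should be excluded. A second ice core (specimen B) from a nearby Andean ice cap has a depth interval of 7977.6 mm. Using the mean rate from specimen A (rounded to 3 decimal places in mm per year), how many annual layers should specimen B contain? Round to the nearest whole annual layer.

Specimen A: adjusted count: 32735 − 5 + 17 = 32747 annual layers.
A: 41438.2 mm over 32747 years gives 41438.2 / 32747 ≈ 1.265 mm/year.
Specimen B: 7977.6 mm / 1.265 mm per year = 6306.40 years ≈ 6306 annual layers.

6306 annual layers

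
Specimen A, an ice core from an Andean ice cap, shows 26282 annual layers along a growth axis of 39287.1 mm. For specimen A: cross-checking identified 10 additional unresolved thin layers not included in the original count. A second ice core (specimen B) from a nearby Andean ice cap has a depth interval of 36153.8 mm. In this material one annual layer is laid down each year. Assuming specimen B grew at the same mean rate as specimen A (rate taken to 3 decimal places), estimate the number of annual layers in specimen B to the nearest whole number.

Specimen A: after corrections the count is 26282 + 10 = 26292 annual layers.
A: 39287.1 mm over 26292 years gives 39287.1 / 26292 ≈ 1.494 mm/yr.
Specimen B: 36153.8 mm / 1.494 mm per year = 24199.33 years ≈ 24199 annual layers.

24199 annual layers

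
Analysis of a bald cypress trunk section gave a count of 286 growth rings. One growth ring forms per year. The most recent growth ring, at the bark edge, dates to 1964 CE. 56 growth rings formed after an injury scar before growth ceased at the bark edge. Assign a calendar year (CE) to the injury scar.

There are 56 growth rings younger than the injury scar.
1964 − 56 = 1908 CE.

1908 CE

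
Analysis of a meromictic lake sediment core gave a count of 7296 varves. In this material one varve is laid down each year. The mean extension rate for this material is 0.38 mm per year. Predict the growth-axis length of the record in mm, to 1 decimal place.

2772.5 mm

7296 years of growth are recorded.
Predicted length = 0.38 mm/year × 7296 years = 2772.5 mm.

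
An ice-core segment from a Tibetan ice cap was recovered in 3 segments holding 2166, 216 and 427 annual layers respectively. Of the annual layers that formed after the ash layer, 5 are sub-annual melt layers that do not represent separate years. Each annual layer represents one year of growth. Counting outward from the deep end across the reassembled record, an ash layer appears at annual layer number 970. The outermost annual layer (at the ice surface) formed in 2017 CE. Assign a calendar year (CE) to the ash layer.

183 CE

Total annual layers = 2166 + 216 + 427 = 2809.
2809 − 970 = 1839 annual layers lie beyond the ash layer toward the ice surface.
Excluding 5 false annual layers: 1839 − 5 = 1834.
The annual layer at the ice surface is 2017 CE, so the ash layer dates to 2017 − 1834 = 183 CE.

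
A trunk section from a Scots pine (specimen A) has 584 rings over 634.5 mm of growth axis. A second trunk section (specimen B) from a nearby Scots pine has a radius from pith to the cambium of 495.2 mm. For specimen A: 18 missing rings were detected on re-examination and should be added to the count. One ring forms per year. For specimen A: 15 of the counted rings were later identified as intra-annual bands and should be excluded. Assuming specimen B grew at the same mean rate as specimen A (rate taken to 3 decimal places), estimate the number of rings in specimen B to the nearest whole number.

458 rings

Specimen A: after corrections the count is 584 − 15 + 18 = 587 rings.
A: Extension rate ≈ 634.5 / 587 = 1.081 mm/year.
Specimen B: 495.2 mm / 1.081 mm per year = 458.09 years ≈ 458 rings.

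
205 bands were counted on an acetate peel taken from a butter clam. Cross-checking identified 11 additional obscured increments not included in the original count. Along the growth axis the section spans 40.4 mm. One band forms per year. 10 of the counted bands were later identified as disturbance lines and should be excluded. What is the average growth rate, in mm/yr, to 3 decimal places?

Adjusted count: 205 − 10 + 11 = 206 bands.
Mean rate = 40.4 mm / 206 years ≈ 0.196 mm/yr.

0.196 mm/yr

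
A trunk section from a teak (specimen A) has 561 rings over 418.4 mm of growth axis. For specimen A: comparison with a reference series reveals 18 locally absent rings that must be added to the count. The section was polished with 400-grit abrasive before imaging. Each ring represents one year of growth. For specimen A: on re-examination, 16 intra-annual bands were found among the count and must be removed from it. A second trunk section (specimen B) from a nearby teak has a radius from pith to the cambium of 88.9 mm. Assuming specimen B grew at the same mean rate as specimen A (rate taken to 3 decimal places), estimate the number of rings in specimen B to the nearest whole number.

Specimen A: after corrections the count is 561 − 16 + 18 = 563 rings.
A: Extension rate ≈ 418.4 / 563 = 0.743 mm/year.
For B, 88.9 / 0.743 = 119.65 years ≈ 120 rings.

120 rings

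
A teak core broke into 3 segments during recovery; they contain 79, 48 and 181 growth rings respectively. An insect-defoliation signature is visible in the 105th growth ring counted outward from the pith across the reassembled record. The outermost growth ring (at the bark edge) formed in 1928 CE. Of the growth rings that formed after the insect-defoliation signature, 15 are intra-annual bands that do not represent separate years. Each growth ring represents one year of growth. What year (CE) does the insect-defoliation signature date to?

1740 CE

Total growth rings = 79 + 48 + 181 = 308.
Between growth ring 105 and the bark edge there are 308 − 105 = 203 growth rings.
Removing the 15 false growth rings leaves 203 − 15 = 188 true growth rings beyond the insect-defoliation signature.
The growth ring at the bark edge is 1928 CE, so the insect-defoliation signature dates to 1928 − 188 = 1740 CE.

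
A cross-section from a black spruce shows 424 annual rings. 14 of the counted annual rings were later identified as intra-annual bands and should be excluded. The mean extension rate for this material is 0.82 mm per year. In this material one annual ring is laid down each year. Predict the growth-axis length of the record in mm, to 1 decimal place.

336.2 mm

After corrections the count is 424 − 14 = 410 annual rings.
Length ≈ 0.82 × 410 = 336.2 mm.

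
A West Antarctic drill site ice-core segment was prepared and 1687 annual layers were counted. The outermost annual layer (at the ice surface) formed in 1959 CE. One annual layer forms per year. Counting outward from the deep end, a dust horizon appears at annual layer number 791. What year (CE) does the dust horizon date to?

1063 CE

1687 − 791 = 896 annual layers lie beyond the dust horizon toward the ice surface.
Counting back 896 years from 1959 CE places the dust horizon in 1959 − 896 = 1063 CE.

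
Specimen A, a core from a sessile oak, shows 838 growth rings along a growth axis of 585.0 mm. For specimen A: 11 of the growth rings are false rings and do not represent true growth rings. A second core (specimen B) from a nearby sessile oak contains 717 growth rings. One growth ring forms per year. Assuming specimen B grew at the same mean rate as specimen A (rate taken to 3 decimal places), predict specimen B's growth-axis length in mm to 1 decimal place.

506.9 mm

Specimen A: correcting the raw count gives 838 − 11 = 827 true growth rings.
A: Mean rate = 585.0 mm / 827 years ≈ 0.707 mm per year.
B's length ≈ 0.707 × 717 = 506.9 mm.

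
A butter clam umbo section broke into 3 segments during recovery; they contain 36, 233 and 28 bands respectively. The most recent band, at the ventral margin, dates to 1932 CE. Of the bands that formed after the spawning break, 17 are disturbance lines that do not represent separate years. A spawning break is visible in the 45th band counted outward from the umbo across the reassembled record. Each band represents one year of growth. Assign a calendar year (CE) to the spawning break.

Total bands = 36 + 233 + 28 = 297.
The spawning break sits at band 45 from the umbo, so 297 − 45 = 252 bands formed after it.
252 − 17 false = 235 true bands after the spawning break.
1932 − 235 = 1697 CE.

1697 CE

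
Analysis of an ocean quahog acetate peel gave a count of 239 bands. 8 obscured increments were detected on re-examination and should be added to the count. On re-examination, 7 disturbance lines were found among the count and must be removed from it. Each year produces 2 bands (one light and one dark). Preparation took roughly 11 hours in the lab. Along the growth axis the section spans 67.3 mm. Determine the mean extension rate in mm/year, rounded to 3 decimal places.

After corrections the count is 239 − 7 + 8 = 240 bands.
With 2 bands per year, 240 / 2 = 120 years.
Mean rate = 67.3 mm / 120 years ≈ 0.561 mm/year.

0.561 mm/year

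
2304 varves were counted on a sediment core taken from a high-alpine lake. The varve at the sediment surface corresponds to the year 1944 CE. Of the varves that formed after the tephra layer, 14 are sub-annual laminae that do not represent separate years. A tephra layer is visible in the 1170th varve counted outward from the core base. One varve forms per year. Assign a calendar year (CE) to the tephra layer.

824 CE

2304 − 1170 = 1134 varves lie beyond the tephra layer toward the sediment surface.
Removing the 14 false varves leaves 1134 − 14 = 1120 true varves beyond the tephra layer.
The varve at the sediment surface is 1944 CE, so the tephra layer dates to 1944 − 1120 = 824 CE.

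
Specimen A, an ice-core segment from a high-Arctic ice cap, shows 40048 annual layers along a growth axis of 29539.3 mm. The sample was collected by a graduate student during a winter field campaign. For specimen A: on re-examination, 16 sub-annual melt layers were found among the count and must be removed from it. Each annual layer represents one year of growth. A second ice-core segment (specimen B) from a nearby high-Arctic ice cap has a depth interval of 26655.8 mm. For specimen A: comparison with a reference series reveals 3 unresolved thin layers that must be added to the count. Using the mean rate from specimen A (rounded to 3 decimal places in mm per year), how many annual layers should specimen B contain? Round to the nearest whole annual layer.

Specimen A: true annual layer count = 40048 − 16 + 3 = 40035.
A: Extension rate ≈ 29539.3 / 40035 = 0.738 mm/yr.
For B, 26655.8 / 0.738 = 36118.97 years ≈ 36119 annual layers.

36119 annual layers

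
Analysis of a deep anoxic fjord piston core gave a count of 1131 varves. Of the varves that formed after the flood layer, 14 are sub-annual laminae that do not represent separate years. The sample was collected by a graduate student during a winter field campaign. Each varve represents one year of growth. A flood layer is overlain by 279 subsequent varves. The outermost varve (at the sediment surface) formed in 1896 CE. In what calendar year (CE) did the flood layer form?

279 varves formed after the flood layer.
279 − 14 false = 265 true varves after the flood layer.
The varve at the sediment surface is 1896 CE, so the flood layer dates to 1896 − 265 = 1631 CE.

1631 CE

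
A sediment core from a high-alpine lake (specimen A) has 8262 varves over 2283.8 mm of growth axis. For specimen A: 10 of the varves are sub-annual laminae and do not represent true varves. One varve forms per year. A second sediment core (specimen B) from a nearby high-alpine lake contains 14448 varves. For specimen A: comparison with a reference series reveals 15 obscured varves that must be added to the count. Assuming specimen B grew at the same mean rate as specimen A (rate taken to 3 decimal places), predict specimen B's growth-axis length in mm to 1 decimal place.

Specimen A: after corrections the count is 8262 − 10 + 15 = 8267 varves.
A: Mean rate = 2283.8 mm / 8267 years ≈ 0.276 mm per year.
B's length ≈ 0.276 × 14448 = 3987.6 mm.

3987.6 mm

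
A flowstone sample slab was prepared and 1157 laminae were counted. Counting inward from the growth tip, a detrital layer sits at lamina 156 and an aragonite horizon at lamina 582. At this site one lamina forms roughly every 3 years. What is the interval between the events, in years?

582 − 156 = 426 laminae lie between the two events.
At 3 years per lamina, 426 × 3 = 1278 years.

1278 years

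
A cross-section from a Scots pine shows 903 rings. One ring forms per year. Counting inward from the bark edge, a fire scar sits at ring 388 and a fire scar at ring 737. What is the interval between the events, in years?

349 years

737 − 388 = 349 rings lie between the two events.
One ring per year makes the interval 349 years.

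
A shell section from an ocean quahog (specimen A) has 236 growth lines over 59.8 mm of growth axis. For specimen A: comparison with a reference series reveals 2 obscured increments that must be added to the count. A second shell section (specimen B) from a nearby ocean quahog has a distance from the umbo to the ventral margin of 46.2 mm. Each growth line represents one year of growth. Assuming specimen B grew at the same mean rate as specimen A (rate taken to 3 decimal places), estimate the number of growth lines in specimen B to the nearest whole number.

184 growth lines

Specimen A: after corrections the count is 236 + 2 = 238 growth lines.
A: Extension rate ≈ 59.8 / 238 = 0.251 mm/year.
B spans 46.2 / 0.251 = 184.06 years ≈ 184 growth lines.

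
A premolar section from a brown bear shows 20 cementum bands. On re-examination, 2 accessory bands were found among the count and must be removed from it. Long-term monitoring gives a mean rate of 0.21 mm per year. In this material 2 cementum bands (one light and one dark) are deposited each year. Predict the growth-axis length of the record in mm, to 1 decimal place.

1.9 mm

After corrections the count is 20 − 2 = 18 cementum bands.
Dividing by 2 cementum bands per year: 18 / 2 = 9 years.
Predicted length = 0.21 mm/year × 9 years = 1.9 mm.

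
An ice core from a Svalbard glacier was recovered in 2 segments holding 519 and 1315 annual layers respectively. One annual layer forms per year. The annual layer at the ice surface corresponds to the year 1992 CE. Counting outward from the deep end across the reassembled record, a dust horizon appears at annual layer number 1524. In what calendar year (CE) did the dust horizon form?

1682 CE

Total annual layers = 519 + 1315 = 1834.
The dust horizon sits at annual layer 1524 from the deep end, so 1834 − 1524 = 310 annual layers formed after it.
The annual layer at the ice surface is 1992 CE, so the dust horizon dates to 1992 − 310 = 1682 CE.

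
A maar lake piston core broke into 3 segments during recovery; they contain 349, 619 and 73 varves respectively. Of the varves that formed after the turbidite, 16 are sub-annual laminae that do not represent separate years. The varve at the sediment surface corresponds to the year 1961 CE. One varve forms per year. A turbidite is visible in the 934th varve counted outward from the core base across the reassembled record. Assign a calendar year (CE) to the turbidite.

Total varves = 349 + 619 + 73 = 1041.
1041 − 934 = 107 varves lie beyond the turbidite toward the sediment surface.
Removing the 16 false varves leaves 107 − 16 = 91 true varves beyond the turbidite.
Counting back 91 years from 1961 CE places the turbidite in 1961 − 91 = 1870 CE.

1870 CE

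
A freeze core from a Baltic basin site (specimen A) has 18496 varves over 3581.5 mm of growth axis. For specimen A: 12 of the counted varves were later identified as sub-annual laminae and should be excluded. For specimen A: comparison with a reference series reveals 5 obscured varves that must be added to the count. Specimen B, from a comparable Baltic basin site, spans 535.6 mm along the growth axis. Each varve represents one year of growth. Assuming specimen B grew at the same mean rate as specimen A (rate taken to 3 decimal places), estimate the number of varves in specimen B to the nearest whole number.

2761 varves

Specimen A: adjusted count: 18496 − 12 + 5 = 18489 varves.
A: 3581.5 mm over 18489 years gives 3581.5 / 18489 ≈ 0.194 mm/yr.
B spans 535.6 / 0.194 = 2760.82 years ≈ 2761 varves.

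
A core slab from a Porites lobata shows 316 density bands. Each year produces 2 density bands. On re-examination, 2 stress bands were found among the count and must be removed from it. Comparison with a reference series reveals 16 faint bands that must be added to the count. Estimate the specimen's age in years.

165 yr

True density band count = 316 − 2 + 16 = 330.
With 2 density bands per year, 330 / 2 = 165 years.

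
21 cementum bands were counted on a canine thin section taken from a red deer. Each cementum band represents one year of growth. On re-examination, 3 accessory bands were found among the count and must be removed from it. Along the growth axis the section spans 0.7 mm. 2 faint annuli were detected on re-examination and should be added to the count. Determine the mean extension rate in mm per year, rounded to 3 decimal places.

Correcting the raw count gives 21 − 3 + 2 = 20 true cementum bands.
0.7 mm over 20 years gives 0.7 / 20 ≈ 0.035 mm per year.

0.035 mm per year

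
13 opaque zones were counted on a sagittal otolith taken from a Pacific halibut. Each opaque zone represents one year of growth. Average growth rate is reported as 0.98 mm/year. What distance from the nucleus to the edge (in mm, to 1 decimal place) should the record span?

12.7 mm

13 years of growth are recorded.
13 years at 0.98 mm/year gives 0.98 × 13 = 12.7 mm.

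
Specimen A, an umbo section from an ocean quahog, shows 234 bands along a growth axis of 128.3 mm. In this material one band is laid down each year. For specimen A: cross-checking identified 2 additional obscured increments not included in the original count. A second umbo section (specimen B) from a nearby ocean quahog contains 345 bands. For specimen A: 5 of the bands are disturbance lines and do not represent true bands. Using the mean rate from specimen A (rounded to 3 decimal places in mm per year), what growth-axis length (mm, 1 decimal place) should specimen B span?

191.5 mm

Specimen A: true band count = 234 − 5 + 2 = 231.
A: Extension rate ≈ 128.3 / 231 = 0.555 mm per year.
For B, 0.555 mm/year × 345 years = 191.5 mm.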